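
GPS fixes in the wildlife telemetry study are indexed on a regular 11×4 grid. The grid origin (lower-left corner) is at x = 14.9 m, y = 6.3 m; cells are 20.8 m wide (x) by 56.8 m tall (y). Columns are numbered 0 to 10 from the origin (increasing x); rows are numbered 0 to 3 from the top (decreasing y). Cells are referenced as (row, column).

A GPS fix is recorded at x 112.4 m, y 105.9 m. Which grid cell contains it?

Column index: ⌊(112.4 − 14.9) / 20.8⌋ = ⌊4.688⌋ = 4
Row offset from origin: ⌊(105.9 − 6.3) / 56.8⌋ = ⌊1.754⌋ = 1 → row 2 (counted from top)

(2, 4)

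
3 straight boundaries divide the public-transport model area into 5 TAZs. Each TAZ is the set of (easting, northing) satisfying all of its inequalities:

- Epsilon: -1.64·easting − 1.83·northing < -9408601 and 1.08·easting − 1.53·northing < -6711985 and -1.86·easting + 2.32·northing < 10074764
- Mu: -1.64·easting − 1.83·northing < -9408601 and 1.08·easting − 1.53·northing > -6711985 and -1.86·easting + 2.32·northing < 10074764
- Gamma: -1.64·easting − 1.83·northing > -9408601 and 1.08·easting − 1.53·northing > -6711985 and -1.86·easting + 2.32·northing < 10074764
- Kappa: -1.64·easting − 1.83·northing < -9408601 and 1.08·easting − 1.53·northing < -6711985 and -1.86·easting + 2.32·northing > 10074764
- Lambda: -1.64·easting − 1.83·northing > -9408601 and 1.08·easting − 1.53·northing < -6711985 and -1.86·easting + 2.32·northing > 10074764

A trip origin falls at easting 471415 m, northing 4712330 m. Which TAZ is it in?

-1.64·471415 − 1.83·4712330 = -9396684.500, which is > -9408601
1.08·471415 − 1.53·4712330 = -6700736.700, which is > -6711985
-1.86·471415 + 2.32·4712330 = 10055773.700, which is < 10074764
This sign pattern matches Gamma.

Gamma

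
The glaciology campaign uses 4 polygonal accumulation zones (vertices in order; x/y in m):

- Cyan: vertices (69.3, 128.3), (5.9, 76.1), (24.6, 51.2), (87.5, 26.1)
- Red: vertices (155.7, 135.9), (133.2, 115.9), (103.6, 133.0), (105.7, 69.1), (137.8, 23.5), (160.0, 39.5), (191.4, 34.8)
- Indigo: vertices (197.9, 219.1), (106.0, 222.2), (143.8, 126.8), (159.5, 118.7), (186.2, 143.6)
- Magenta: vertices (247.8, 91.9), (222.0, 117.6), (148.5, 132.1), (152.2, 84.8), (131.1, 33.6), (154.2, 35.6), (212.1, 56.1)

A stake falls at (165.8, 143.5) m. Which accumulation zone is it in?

Cast a ray rightward from (165.8, 143.5). For each polygon, the edges (by vertex number in listed order) whose endpoints lie on opposite sides of y = 143.5, where each meets that height, and whether that is right or left of the point:
Cyan: no edge straddles that height → 0 crossings.
Red: no edge straddles that height → 0 crossings.
Indigo: 2–3 at x≈137.18 (left), 4–5 at x≈186.09 (right) → 1 crossing.
Magenta: no edge straddles that height → 0 crossings.
Only Indigo has an odd count, so the point is inside Indigo.

Indigo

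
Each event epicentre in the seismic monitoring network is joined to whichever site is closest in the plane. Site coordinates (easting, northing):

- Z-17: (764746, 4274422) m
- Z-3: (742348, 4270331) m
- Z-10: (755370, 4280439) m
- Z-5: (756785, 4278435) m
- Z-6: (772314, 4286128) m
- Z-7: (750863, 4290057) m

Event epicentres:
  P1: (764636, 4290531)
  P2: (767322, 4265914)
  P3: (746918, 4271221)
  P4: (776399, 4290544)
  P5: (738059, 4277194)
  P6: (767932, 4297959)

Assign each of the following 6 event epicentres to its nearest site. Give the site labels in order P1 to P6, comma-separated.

P1 → Z-6 (d²=78338093.00)
P2 → Z-17 (d²=79021840.00)
P3 → Z-3 (d²=21677000.00)
P4 → Z-6 (d²=36188281.00)
P5 → Z-3 (d²=65496290.00)
P6 → Z-6 (d²=159174485.00)

Z-6, Z-17, Z-3, Z-6, Z-3, Z-6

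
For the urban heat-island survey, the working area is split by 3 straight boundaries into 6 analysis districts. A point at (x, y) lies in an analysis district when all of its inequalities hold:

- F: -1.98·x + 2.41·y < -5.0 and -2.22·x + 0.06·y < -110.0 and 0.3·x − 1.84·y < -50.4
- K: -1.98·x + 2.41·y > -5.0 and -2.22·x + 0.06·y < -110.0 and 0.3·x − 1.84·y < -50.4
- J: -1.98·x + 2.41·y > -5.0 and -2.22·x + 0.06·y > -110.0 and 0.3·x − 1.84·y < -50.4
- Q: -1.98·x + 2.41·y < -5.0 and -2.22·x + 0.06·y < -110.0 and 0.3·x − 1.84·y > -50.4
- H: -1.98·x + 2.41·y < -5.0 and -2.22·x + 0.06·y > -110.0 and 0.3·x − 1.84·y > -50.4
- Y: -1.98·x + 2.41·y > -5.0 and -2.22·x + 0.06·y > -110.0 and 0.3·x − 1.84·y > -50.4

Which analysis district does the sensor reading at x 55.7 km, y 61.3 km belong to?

K

-1.98·55.7 + 2.41·61.3 = 37.447, which is > -5.0
-2.22·55.7 + 0.06·61.3 = -119.976, which is < -110.0
0.3·55.7 − 1.84·61.3 = -96.082, which is < -50.4
This sign pattern matches K.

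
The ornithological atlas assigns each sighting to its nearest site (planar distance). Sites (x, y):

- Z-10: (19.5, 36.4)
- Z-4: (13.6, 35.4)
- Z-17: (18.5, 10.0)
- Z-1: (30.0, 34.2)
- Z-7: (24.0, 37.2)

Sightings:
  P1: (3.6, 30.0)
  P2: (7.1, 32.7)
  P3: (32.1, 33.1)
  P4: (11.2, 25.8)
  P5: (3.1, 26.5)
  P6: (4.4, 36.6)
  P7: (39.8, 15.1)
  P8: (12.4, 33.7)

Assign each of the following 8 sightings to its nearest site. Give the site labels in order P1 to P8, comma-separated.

Z-4, Z-4, Z-1, Z-4, Z-4, Z-4, Z-1, Z-4

P1 → Z-4 (d²=129.16)
P2 → Z-4 (d²=49.54)
P3 → Z-1 (d²=5.62)
P4 → Z-4 (d²=97.92)
P5 → Z-4 (d²=189.46)
P6 → Z-4 (d²=86.08)
P7 → Z-1 (d²=460.85)
P8 → Z-4 (d²=4.33)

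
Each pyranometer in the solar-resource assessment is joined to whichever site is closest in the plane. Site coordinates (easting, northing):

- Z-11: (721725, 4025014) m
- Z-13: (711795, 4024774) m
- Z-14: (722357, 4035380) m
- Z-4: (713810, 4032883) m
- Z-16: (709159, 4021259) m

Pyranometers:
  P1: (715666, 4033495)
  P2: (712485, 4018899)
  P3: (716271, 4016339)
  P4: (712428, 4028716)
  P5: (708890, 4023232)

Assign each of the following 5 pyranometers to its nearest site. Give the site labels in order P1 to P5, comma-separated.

P1 → Z-4 (d²=3819280.00)
P2 → Z-16 (d²=16631876.00)
P3 → Z-16 (d²=74786944.00)
P4 → Z-13 (d²=15940053.00)
P5 → Z-16 (d²=3965090.00)

Z-4, Z-16, Z-16, Z-13, Z-16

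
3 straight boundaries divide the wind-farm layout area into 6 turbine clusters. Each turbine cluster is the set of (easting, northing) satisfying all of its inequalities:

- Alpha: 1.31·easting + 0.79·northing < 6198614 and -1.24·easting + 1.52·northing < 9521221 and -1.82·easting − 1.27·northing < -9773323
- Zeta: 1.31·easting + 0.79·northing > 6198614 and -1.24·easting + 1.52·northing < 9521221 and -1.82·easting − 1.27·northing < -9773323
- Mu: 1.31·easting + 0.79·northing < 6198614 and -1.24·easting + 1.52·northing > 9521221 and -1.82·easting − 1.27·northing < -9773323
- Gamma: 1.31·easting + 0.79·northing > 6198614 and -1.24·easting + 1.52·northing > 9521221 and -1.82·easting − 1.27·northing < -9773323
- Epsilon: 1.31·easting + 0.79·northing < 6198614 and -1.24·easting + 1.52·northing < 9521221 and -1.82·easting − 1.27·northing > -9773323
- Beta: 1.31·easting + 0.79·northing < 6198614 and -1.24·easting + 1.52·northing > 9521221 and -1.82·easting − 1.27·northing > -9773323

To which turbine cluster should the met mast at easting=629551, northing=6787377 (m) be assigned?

Beta

1.31·629551 + 0.79·6787377 = 6186739.640, which is < 6198614
-1.24·629551 + 1.52·6787377 = 9536169.800, which is > 9521221
-1.82·629551 − 1.27·6787377 = -9765751.610, which is > -9773323
This sign pattern matches Beta.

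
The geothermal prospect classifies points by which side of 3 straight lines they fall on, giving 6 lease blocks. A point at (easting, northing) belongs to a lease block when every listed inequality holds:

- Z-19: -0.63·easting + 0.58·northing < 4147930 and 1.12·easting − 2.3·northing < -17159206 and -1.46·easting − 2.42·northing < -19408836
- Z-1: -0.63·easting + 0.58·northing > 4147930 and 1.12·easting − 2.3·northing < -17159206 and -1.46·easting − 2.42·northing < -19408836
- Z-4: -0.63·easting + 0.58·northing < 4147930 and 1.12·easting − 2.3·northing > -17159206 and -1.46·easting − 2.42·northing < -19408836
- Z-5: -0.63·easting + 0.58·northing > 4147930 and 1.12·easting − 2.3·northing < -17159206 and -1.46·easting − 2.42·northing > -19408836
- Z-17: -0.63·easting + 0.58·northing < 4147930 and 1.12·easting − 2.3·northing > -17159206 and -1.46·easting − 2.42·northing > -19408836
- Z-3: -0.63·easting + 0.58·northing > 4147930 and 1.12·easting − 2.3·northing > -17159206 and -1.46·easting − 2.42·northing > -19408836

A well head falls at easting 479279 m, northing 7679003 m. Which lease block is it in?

-0.63·479279 + 0.58·7679003 = 4151875.970, which is > 4147930
1.12·479279 − 2.3·7679003 = -17124914.420, which is > -17159206
-1.46·479279 − 2.42·7679003 = -19282934.600, which is > -19408836
This sign pattern matches Z-3.

Z-3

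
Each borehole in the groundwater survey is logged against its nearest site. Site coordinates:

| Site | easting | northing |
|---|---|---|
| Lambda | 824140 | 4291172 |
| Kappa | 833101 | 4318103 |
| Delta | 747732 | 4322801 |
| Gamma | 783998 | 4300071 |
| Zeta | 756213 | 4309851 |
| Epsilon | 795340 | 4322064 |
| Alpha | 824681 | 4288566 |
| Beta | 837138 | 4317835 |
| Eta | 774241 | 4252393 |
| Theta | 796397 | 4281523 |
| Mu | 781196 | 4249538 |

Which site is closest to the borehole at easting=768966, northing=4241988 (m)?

Eta

Squared distances to each site:
Lambda: 5463236132.000; Kappa: 9906791450.000; Delta: 6981623725.000; Gamma: 3599595913.000; Zeta: 4768025778.000; Epsilon: 7107753652.000; Alpha: 5273671309.000; Beta: 10400188993.000; Eta: 136089650.000; Theta: 2315475986.000; Mu: 206575400.000.
Minimum at Eta.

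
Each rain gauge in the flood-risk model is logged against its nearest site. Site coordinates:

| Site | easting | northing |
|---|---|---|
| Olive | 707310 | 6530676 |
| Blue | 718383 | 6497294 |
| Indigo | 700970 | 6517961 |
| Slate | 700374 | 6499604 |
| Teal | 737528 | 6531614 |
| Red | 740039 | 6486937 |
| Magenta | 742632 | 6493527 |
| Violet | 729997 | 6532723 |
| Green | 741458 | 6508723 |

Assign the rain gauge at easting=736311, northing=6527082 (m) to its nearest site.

Squared distances to each site:
Olive: 853974837.000; Blue: 1208738128.000; Indigo: 1332178922.000; Slate: 2046508453.000; Teal: 22020113.000; Red: 1625519009.000; Magenta: 1165893066.000; Violet: 71687477.000; Green: 363544490.000.
Minimum at Teal.

Teal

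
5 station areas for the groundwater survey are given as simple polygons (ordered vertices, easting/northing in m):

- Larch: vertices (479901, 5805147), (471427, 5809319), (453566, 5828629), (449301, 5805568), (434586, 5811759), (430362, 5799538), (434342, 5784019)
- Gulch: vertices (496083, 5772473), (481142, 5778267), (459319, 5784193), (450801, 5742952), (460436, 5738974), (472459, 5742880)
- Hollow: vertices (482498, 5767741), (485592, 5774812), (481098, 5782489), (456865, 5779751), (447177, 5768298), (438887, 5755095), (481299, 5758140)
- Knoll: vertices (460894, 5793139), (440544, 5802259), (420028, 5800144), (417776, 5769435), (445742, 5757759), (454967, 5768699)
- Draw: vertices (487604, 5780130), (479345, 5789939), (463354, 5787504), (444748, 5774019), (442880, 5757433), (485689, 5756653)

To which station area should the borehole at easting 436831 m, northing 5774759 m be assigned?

Knoll

Cast a ray rightward from (436831, 5774759). For each polygon, the edges (by vertex number in listed order) whose endpoints lie on opposite sides of northing = 5774759, where each meets that height, and whether that is right or left of the point:
Larch: no edge straddles that height → 0 crossings.
Gulch: 1–2 at easting≈490188.1 (right), 3–4 at easting≈457370.5 (right) → 2 crossings.
Hollow: 1–2 at easting≈485568.8 (right), 4–5 at easting≈452642.3 (right) → 2 crossings.
Knoll: 3–4 at easting≈418166.4 (left), 6–1 at easting≈456436.6 (right) → 1 crossing.
Draw: 3–4 at easting≈445769.0 (right), 6–1 at easting≈487165.9 (right) → 2 crossings.
Only Knoll has an odd count, so the point is inside Knoll.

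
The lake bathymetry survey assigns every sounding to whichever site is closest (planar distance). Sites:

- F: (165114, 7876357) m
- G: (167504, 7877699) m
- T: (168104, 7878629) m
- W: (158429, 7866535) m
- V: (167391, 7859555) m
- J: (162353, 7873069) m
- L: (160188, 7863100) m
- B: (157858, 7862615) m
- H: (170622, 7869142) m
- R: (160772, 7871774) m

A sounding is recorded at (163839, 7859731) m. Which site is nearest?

V

Squared distances to each site:
F: 278049501.000; G: 336281249.000; T: 375324629.000; W: 75562516.000; V: 12647680.000; J: 180110440.000; L: 24679962.000; B: 44089817.000; H: 134576010.000; R: 154440338.000.
Minimum at V.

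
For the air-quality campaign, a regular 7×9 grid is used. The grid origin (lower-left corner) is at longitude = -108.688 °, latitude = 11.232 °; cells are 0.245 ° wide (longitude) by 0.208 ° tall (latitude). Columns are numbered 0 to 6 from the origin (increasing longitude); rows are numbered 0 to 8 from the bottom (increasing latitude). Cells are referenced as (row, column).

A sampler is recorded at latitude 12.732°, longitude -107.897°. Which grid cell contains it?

(7, 3)

Column index: ⌊(-107.897 − -108.688) / 0.245⌋ = ⌊3.229⌋ = 3
Row offset from origin: ⌊(12.732 − 11.232) / 0.208⌋ = ⌊7.212⌋ = 7 → row 7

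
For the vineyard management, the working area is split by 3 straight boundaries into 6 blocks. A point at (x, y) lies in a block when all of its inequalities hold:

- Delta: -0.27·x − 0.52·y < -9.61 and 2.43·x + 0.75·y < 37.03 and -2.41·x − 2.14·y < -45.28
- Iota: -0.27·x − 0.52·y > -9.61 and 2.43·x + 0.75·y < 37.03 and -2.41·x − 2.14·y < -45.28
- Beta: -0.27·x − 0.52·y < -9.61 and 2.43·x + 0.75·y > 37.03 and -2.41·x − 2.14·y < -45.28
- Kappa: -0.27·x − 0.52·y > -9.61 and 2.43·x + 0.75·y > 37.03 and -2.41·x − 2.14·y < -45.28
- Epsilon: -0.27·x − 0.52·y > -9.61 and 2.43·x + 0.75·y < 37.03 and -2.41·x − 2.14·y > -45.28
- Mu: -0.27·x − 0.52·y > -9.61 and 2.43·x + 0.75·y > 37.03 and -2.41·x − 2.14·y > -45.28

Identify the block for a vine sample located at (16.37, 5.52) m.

-0.27·16.37 − 0.52·5.52 = -7.290, which is > -9.61
2.43·16.37 + 0.75·5.52 = 43.919, which is > 37.03
-2.41·16.37 − 2.14·5.52 = -51.264, which is < -45.28
This sign pattern matches Kappa.

Kappa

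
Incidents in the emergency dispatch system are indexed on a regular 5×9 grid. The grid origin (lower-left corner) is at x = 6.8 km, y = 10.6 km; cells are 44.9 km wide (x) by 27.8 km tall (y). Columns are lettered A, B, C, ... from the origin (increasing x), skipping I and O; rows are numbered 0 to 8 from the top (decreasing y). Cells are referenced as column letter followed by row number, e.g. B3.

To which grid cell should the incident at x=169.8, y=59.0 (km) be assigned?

Column index: ⌊(169.8 − 6.8) / 44.9⌋ = ⌊3.630⌋ = 3 → column D
Row offset from origin: ⌊(59.0 − 10.6) / 27.8⌋ = ⌊1.741⌋ = 1 → row 7 (counted from top)

D7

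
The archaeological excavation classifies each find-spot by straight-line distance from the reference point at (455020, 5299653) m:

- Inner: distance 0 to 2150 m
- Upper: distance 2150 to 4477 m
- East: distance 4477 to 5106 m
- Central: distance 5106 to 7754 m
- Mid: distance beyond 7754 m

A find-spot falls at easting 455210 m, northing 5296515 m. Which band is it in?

Distance = √((455210−455020)² + (5296515−5299653)²) = √(36100.000 + 9847044.000) = 3143.747 m.
2150 ≤ 3143.747 < 4477 → Upper.

Upper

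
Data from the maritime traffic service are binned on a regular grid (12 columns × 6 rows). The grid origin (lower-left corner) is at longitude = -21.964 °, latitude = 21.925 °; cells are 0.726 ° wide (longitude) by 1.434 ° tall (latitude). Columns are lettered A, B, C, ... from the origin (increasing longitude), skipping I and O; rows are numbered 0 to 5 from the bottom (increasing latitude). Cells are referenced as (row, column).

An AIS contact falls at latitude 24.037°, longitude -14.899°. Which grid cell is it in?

Column index: ⌊(-14.899 − -21.964) / 0.726⌋ = ⌊9.731⌋ = 9 → column K
Row offset from origin: ⌊(24.037 − 21.925) / 1.434⌋ = ⌊1.473⌋ = 1 → row 1

(1, K)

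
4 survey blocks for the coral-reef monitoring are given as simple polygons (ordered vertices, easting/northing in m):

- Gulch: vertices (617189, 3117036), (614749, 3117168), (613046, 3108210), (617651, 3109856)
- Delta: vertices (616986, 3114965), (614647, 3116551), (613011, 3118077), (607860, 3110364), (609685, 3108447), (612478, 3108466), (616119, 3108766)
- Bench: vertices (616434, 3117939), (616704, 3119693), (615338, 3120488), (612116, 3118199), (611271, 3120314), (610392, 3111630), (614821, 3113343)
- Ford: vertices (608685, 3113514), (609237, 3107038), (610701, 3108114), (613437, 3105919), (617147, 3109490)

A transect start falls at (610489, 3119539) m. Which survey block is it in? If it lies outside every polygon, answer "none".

Cast a ray rightward from (610489, 3119539). For each polygon, the edges (by vertex number in listed order) whose endpoints lie on opposite sides of northing = 3119539, where each meets that height, and whether that is right or left of the point:
Gulch: no edge straddles that height → 0 crossings.
Delta: no edge straddles that height → 0 crossings.
Bench: 1–2 at easting≈616680.3 (right), 3–4 at easting≈614002.2 (right), 4–5 at easting≈611580.6 (right), 5–6 at easting≈611192.6 (right) → 4 crossings.
Ford: no edge straddles that height → 0 crossings.
All counts are even, so the point lies outside every listed polygon.

none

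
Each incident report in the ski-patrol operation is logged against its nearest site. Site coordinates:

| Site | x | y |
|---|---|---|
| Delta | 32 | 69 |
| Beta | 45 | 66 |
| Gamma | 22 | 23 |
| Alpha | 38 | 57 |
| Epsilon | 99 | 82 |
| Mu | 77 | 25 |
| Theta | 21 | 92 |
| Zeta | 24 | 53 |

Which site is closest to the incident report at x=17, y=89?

Squared distances to each site:
Delta: 625.000; Beta: 1313.000; Gamma: 4381.000; Alpha: 1465.000; Epsilon: 6773.000; Mu: 7696.000; Theta: 25.000; Zeta: 1345.000.
Minimum at Theta.

Theta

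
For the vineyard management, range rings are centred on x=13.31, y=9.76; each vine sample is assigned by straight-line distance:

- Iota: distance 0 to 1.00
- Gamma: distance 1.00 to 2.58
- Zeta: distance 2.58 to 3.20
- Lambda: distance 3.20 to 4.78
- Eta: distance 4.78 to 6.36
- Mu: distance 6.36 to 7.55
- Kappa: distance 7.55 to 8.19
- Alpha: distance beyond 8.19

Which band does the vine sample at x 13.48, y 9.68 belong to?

Distance = √((13.48−13.31)² + (9.68−9.76)²) = √(0.029 + 0.006) = 0.188.
0 ≤ 0.188 < 1.00 → Iota.

Iota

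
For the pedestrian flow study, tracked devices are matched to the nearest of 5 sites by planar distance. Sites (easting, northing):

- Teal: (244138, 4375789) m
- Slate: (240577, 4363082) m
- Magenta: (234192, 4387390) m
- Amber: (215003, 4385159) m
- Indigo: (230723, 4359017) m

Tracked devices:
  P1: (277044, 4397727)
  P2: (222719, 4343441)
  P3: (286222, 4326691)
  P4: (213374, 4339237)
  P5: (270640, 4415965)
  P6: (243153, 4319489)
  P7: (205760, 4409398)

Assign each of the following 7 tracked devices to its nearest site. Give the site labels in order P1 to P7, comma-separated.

P1 → Teal (d²=1564080680.00)
P2 → Indigo (d²=306675792.00)
P3 → Slate (d²=3407770906.00)
P4 → Indigo (d²=692236201.00)
P5 → Magenta (d²=2144987329.00)
P6 → Indigo (d²=1716967684.00)
P7 → Amber (d²=672962170.00)

Teal, Indigo, Slate, Indigo, Magenta, Indigo, Amber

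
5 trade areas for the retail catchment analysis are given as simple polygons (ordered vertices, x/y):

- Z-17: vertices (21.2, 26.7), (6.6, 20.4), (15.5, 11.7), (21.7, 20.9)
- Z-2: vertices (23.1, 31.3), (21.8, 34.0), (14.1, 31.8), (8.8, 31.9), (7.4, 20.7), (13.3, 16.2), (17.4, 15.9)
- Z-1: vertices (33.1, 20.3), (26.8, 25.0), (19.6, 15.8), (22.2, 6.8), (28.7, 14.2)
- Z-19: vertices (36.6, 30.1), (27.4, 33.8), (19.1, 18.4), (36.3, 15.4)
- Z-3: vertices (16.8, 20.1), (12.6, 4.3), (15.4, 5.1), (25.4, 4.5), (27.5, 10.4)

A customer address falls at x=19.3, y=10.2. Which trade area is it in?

Cast a ray rightward from (19.3, 10.2). For each polygon, the edges (by vertex number in listed order) whose endpoints lie on opposite sides of y = 10.2, where each meets that height, and whether that is right or left of the point:
Z-17: no edge straddles that height → 0 crossings.
Z-2: no edge straddles that height → 0 crossings.
Z-1: 3–4 at x≈21.22 (right), 4–5 at x≈25.19 (right) → 2 crossings.
Z-19: no edge straddles that height → 0 crossings.
Z-3: 1–2 at x≈14.17 (left), 4–5 at x≈27.43 (right) → 1 crossing.
Only Z-3 has an odd count, so the point is inside Z-3.

Z-3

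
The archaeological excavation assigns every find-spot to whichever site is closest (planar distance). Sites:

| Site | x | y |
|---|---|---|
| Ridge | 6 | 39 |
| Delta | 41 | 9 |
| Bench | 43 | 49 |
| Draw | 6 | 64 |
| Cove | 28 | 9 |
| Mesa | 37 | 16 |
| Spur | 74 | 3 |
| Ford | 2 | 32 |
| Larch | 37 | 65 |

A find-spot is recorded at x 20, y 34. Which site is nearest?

Ridge

Squared distances to each site:
Ridge: 221.000; Delta: 1066.000; Bench: 754.000; Draw: 1096.000; Cove: 689.000; Mesa: 613.000; Spur: 3877.000; Ford: 328.000; Larch: 1250.000.
Minimum at Ridge.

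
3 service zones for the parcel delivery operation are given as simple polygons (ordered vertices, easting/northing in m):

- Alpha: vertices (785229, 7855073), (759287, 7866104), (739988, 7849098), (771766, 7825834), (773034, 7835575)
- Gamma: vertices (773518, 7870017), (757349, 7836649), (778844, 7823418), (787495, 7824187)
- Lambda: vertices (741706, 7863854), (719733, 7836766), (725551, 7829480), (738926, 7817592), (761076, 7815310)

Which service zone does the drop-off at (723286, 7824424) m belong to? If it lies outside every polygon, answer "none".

Cast a ray rightward from (723286, 7824424). For each polygon, the edges (by vertex number in listed order) whose endpoints lie on opposite sides of northing = 7824424, where each meets that height, and whether that is right or left of the point:
Alpha: no edge straddles that height → 0 crossings.
Gamma: 2–3 at easting≈777209.7 (right), 4–1 at easting≈787422.7 (right) → 2 crossings.
Lambda: 3–4 at easting≈731239.4 (right), 5–1 at easting≈757439.3 (right) → 2 crossings.
All counts are even, so the point lies outside every listed polygon.

none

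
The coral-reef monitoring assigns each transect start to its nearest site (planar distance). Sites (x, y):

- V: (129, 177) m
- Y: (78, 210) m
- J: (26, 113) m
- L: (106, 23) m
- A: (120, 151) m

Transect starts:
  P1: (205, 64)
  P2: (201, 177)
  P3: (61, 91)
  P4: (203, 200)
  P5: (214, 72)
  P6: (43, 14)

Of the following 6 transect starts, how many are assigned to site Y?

0

P1 → L
P2 → V
P3 → J
P4 → V
P5 → L
P6 → L
0 of the 6 go to Y.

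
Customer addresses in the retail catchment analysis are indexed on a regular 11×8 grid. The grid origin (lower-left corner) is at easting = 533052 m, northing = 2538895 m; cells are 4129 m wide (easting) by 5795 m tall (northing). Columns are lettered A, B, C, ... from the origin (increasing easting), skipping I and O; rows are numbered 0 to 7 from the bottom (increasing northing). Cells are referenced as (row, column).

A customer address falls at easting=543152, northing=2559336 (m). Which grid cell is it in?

Column index: ⌊(543152 − 533052) / 4129⌋ = ⌊2.446⌋ = 2 → column C
Row offset from origin: ⌊(2559336 − 2538895) / 5795⌋ = ⌊3.527⌋ = 3 → row 3

(3, C)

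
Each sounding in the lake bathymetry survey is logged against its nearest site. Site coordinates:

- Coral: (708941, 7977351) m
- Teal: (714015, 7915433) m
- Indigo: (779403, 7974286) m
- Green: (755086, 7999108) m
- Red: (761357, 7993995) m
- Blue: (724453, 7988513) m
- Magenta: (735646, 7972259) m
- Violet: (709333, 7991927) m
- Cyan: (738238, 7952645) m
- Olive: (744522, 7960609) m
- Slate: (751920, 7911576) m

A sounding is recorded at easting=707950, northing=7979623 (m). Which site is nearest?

Coral

Squared distances to each site:
Coral: 6144065.000; Teal: 4157140325.000; Indigo: 5134014778.000; Green: 2601467721.000; Red: 3058862033.000; Blue: 351381109.000; Magenta: 821296912.000; Violet: 153301105.000; Cyan: 1645175428.000; Olive: 1699043380.000; Slate: 6563755109.000.
Minimum at Coral.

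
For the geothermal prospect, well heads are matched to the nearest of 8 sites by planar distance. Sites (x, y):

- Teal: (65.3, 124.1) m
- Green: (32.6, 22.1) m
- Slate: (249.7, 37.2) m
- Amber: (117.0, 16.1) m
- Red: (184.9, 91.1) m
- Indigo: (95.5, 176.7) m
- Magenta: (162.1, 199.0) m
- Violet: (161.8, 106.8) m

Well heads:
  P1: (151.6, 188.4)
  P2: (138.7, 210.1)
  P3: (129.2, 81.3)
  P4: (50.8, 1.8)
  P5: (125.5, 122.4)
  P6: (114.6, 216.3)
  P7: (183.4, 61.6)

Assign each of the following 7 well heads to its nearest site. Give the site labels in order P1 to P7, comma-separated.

Magenta, Magenta, Violet, Green, Violet, Indigo, Red

P1 → Magenta (d²=222.61)
P2 → Magenta (d²=670.77)
P3 → Violet (d²=1713.01)
P4 → Green (d²=743.33)
P5 → Violet (d²=1561.05)
P6 → Indigo (d²=1932.97)
P7 → Red (d²=872.50)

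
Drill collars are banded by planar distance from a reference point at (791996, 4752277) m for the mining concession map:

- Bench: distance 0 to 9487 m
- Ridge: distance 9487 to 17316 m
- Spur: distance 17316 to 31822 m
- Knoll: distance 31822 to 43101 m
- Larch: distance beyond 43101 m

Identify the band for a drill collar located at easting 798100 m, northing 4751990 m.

Bench

Distance = √((798100−791996)² + (4751990−4752277)²) = √(37258816.000 + 82369.000) = 6110.743 m.
0 ≤ 6110.743 < 9487 → Bench.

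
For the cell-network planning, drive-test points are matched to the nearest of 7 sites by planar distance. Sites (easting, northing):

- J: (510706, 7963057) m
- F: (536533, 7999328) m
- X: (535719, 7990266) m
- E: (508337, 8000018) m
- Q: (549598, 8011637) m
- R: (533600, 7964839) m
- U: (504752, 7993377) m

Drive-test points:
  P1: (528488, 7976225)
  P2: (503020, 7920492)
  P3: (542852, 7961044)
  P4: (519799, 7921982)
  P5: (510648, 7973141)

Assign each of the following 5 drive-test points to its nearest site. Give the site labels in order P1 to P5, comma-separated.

P1 → R (d²=155773540.00)
P2 → J (d²=1870853821.00)
P3 → R (d²=100001529.00)
P4 → J (d²=1769838274.00)
P5 → J (d²=101690420.00)

R, J, R, J, J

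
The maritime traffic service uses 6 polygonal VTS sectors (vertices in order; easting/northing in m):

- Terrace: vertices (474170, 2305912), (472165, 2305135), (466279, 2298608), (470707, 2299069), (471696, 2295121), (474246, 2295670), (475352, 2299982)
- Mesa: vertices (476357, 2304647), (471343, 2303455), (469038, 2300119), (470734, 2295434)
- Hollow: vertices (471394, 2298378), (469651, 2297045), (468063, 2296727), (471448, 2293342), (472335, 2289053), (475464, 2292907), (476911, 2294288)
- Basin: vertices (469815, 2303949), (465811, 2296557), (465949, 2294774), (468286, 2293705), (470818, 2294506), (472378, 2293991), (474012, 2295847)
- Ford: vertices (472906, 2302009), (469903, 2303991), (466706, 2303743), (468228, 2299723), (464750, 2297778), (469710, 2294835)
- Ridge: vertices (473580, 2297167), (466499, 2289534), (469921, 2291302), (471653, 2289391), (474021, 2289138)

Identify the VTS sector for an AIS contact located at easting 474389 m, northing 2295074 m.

Hollow

Cast a ray rightward from (474389, 2295074). For each polygon, the edges (by vertex number in listed order) whose endpoints lie on opposite sides of northing = 2295074, where each meets that height, and whether that is right or left of the point:
Terrace: no edge straddles that height → 0 crossings.
Mesa: no edge straddles that height → 0 crossings.
Hollow: 3–4 at easting≈469716.0 (left), 7–1 at easting≈475850.8 (right) → 1 crossing.
Basin: 2–3 at easting≈465925.8 (left), 6–7 at easting≈473331.5 (left) → 0 crossings.
Ford: 5–6 at easting≈469307.2 (left), 6–1 at easting≈469816.5 (left) → 0 crossings.
Ridge: 1–2 at easting≈471638.4 (left), 5–1 at easting≈473695.0 (left) → 0 crossings.
Only Hollow has an odd count, so the point is inside Hollow.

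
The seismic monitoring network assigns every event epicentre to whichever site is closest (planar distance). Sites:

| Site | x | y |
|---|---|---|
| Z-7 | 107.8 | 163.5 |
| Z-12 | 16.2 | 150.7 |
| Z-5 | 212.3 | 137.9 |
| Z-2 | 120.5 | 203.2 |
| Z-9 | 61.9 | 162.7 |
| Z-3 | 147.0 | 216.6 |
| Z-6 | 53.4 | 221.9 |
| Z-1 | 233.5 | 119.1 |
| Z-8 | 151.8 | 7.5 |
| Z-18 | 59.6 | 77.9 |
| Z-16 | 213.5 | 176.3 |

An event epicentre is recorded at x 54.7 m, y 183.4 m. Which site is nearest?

Squared distances to each site:
Z-7: 3215.620; Z-12: 2551.540; Z-5: 26908.010; Z-2: 4721.680; Z-9: 480.330; Z-3: 9621.530; Z-6: 1483.940; Z-1: 36103.930; Z-8: 40369.220; Z-18: 11154.260; Z-16: 25267.850.
Minimum at Z-9.

Z-9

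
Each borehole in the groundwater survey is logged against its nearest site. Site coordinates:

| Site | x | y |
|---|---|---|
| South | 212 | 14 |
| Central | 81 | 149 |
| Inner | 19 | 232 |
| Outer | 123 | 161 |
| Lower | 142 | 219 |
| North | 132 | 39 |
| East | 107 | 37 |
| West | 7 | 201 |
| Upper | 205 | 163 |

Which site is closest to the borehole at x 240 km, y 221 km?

Upper

Squared distances to each site:
South: 43633.000; Central: 30465.000; Inner: 48962.000; Outer: 17289.000; Lower: 9608.000; North: 44788.000; East: 51545.000; West: 54689.000; Upper: 4589.000.
Minimum at Upper.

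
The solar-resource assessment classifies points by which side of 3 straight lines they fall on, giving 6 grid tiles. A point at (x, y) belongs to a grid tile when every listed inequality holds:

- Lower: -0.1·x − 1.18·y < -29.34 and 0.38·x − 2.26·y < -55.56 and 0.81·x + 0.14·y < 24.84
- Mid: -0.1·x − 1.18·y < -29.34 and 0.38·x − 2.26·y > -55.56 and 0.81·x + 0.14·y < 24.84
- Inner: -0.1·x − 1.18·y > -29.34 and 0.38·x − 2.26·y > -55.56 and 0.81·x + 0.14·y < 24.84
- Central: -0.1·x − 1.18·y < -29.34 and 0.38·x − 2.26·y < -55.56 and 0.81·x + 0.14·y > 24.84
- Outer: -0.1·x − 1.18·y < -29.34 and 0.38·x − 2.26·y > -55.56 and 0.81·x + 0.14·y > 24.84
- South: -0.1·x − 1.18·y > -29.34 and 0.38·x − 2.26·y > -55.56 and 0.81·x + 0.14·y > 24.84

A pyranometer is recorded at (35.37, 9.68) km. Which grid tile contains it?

South

-0.1·35.37 − 1.18·9.68 = -14.959, which is > -29.34
0.38·35.37 − 2.26·9.68 = -8.436, which is > -55.56
0.81·35.37 + 0.14·9.68 = 30.005, which is > 24.84
This sign pattern matches South.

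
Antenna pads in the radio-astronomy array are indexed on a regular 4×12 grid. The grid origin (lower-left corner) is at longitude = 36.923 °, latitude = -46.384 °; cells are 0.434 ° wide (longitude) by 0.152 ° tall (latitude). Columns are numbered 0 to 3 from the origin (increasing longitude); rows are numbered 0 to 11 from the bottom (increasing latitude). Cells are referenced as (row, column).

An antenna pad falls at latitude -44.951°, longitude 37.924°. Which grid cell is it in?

Column index: ⌊(37.924 − 36.923) / 0.434⌋ = ⌊2.306⌋ = 2
Row offset from origin: ⌊(-44.951 − -46.384) / 0.152⌋ = ⌊9.428⌋ = 9 → row 9

(9, 2)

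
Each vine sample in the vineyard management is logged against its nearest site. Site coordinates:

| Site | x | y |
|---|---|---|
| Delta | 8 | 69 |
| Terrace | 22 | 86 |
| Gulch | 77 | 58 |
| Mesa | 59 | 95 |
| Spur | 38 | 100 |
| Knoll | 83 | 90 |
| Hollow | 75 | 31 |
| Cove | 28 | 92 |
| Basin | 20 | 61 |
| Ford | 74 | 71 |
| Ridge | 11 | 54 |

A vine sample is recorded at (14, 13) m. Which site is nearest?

Squared distances to each site:
Delta: 3172.000; Terrace: 5393.000; Gulch: 5994.000; Mesa: 8749.000; Spur: 8145.000; Knoll: 10690.000; Hollow: 4045.000; Cove: 6437.000; Basin: 2340.000; Ford: 6964.000; Ridge: 1690.000.
Minimum at Ridge.

Ridge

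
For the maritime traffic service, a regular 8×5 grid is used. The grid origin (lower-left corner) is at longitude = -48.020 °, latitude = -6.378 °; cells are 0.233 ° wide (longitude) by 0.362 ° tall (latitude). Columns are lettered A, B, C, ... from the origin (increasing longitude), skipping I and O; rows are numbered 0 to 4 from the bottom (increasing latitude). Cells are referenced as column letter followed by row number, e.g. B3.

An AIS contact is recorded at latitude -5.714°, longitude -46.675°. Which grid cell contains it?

F1

Column index: ⌊(-46.675 − -48.020) / 0.233⌋ = ⌊5.773⌋ = 5 → column F
Row offset from origin: ⌊(-5.714 − -6.378) / 0.362⌋ = ⌊1.834⌋ = 1 → row 1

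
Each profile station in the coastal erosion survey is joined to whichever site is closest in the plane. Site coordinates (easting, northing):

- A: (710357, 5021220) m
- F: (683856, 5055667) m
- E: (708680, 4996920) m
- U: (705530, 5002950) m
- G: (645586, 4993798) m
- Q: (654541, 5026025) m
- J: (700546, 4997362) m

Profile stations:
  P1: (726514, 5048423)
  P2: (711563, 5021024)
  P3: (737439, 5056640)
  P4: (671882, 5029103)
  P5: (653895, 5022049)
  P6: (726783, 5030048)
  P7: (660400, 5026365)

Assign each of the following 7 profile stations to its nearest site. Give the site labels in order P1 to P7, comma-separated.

A, A, A, Q, Q, A, Q

P1 → A (d²=1001051858.00)
P2 → A (d²=1492852.00)
P3 → A (d²=1988011124.00)
P4 → Q (d²=310184365.00)
P5 → Q (d²=16225892.00)
P6 → A (d²=347747060.00)
P7 → Q (d²=34443481.00)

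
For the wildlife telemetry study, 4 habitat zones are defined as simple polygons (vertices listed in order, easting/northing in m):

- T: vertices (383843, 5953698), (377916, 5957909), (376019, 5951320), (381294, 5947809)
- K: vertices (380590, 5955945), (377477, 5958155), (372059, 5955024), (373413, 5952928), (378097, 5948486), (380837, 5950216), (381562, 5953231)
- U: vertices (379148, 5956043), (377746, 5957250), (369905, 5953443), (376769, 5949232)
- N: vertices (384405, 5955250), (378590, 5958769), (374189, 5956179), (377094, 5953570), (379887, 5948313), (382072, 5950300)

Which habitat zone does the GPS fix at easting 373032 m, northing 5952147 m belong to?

Cast a ray rightward from (373032, 5952147). For each polygon, the edges (by vertex number in listed order) whose endpoints lie on opposite sides of northing = 5952147, where each meets that height, and whether that is right or left of the point:
T: 2–3 at easting≈376257.1 (right), 4–1 at easting≈383171.7 (right) → 2 crossings.
K: 4–5 at easting≈374236.5 (right), 6–7 at easting≈381301.3 (right) → 2 crossings.
U: 3–4 at easting≈372017.5 (left), 4–1 at easting≈377787.2 (right) → 1 crossing.
N: 4–5 at easting≈377850.0 (right), 6–1 at easting≈382942.5 (right) → 2 crossings.
Only U has an odd count, so the point is inside U.

U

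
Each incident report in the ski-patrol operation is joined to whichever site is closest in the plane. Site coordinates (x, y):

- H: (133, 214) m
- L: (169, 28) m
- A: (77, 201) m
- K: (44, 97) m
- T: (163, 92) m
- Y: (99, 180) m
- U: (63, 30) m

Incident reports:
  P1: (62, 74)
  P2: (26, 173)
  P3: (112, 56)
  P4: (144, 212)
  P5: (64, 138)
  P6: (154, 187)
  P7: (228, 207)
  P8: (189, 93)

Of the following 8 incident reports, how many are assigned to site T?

1

P1 → K
P2 → A
P3 → U
P4 → H
P5 → K
P6 → H
P7 → H
P8 → T
1 of the 8 goes to T.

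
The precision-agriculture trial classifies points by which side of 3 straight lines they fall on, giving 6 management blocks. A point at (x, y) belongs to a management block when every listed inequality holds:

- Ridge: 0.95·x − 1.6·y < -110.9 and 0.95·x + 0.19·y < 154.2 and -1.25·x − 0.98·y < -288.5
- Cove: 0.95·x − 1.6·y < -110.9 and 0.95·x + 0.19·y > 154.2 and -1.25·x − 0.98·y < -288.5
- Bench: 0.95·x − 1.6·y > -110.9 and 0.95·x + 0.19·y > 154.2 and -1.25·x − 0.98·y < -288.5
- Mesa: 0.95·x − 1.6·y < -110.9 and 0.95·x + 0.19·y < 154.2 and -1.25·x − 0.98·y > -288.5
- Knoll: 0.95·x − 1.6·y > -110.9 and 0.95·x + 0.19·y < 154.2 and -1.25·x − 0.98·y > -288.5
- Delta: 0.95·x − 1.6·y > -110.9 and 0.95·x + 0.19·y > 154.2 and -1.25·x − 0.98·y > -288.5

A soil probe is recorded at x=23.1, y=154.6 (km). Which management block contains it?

Mesa

0.95·23.1 − 1.6·154.6 = -225.415, which is < -110.9
0.95·23.1 + 0.19·154.6 = 51.319, which is < 154.2
-1.25·23.1 − 0.98·154.6 = -180.383, which is > -288.5
This sign pattern matches Mesa.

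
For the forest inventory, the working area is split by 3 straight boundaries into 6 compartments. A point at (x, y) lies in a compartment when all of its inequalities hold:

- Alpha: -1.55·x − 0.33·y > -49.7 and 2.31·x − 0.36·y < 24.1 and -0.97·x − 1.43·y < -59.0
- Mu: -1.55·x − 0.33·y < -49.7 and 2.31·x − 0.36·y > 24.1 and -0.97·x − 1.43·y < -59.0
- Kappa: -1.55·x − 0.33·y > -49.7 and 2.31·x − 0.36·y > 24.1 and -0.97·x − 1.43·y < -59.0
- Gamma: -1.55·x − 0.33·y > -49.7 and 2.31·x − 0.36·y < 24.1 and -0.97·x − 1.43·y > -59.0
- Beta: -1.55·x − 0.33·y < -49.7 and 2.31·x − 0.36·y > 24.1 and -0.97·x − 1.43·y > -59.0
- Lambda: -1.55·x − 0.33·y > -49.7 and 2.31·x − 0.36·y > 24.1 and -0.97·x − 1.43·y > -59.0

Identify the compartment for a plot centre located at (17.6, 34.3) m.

-1.55·17.6 − 0.33·34.3 = -38.599, which is > -49.7
2.31·17.6 − 0.36·34.3 = 28.308, which is > 24.1
-0.97·17.6 − 1.43·34.3 = -66.121, which is < -59.0
This sign pattern matches Kappa.

Kappa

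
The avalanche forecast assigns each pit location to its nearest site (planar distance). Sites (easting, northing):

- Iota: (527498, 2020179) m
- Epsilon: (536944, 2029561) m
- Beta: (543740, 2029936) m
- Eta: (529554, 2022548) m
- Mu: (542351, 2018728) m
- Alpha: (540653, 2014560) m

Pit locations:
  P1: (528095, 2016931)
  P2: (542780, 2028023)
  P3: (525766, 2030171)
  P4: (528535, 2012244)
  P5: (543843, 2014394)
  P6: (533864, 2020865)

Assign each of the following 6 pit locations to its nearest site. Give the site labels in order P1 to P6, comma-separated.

P1 → Iota (d²=10905913.00)
P2 → Beta (d²=4581169.00)
P3 → Eta (d²=72459073.00)
P4 → Iota (d²=64039594.00)
P5 → Alpha (d²=10203656.00)
P6 → Eta (d²=21408589.00)

Iota, Beta, Eta, Iota, Alpha, Eta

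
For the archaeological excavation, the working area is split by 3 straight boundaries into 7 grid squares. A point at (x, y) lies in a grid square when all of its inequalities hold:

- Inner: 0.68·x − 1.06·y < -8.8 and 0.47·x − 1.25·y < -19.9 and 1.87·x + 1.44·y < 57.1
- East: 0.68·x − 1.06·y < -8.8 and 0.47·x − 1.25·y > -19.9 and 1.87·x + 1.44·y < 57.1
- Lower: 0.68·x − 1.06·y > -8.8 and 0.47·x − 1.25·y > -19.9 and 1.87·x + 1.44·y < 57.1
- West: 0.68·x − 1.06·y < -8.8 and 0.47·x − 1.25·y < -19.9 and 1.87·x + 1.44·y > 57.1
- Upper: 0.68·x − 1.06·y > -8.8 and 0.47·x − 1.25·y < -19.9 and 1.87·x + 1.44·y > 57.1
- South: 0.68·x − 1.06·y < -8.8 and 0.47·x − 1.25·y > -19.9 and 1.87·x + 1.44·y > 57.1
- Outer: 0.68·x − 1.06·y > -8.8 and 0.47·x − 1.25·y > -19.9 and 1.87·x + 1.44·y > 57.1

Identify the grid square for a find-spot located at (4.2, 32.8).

Inner

0.68·4.2 − 1.06·32.8 = -31.912, which is < -8.8
0.47·4.2 − 1.25·32.8 = -39.026, which is < -19.9
1.87·4.2 + 1.44·32.8 = 55.086, which is < 57.1
This sign pattern matches Inner.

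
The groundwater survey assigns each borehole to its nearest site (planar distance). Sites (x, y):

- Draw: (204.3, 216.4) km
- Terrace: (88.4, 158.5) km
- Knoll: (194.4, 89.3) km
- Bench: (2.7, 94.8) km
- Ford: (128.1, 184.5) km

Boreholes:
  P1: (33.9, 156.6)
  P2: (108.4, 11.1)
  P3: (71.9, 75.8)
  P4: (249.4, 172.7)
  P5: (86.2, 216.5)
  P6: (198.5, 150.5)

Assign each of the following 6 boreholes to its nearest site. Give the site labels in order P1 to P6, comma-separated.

Terrace, Knoll, Bench, Draw, Ford, Knoll

P1 → Terrace (d²=2973.86)
P2 → Knoll (d²=13511.24)
P3 → Bench (d²=5149.64)
P4 → Draw (d²=3943.70)
P5 → Ford (d²=2779.61)
P6 → Knoll (d²=3762.25)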